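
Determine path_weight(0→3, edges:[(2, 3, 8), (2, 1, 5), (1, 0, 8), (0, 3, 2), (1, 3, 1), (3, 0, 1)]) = 2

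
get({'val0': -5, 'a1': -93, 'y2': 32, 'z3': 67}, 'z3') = 67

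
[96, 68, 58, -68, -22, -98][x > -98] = [96, 68, 58, -68, -22]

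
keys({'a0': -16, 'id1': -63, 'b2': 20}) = ['a0', 'id1', 'b2']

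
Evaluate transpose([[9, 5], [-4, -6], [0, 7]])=[[9, -4, 0], [5, -6, 7]]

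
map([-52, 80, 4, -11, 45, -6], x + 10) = -52+10=-42, 80+10=90, 4+10=14, -11+10=-1, 45+10=55, -6+10=4
= [-42, 90, 14, -1, 55, 4]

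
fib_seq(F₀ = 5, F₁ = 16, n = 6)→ [5, 16, 21, 37, 58, 95]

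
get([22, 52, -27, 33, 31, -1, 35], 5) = -1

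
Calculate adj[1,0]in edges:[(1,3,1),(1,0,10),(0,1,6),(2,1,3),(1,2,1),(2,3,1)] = 10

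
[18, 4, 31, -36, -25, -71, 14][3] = -36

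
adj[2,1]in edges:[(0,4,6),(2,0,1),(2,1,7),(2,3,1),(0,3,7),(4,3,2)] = 7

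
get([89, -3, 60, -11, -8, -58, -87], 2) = 60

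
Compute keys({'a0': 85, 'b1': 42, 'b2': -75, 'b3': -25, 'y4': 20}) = ['a0', 'b1', 'b2', 'b3', 'y4']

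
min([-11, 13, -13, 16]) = -13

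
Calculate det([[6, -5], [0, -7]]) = (6)*(-7) - (-5)*(0)
= -42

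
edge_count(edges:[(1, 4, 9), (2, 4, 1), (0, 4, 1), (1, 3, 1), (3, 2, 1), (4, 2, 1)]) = 6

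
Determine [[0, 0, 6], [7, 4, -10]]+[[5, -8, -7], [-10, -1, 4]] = [[5, -8, -1], [-3, 3, -6]]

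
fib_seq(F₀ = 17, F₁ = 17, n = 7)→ F_2 = F_1 + F_0 = 34
F_3 = F_2 + F_1 = 51
F_4 = F_3 + F_2 = 85
...
= [17, 17, 34, 51, 85, 136, 221]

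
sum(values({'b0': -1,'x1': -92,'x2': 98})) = (-1) + (-92) + 98
= 5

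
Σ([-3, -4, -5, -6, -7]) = -25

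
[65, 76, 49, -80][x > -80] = [65, 76, 49]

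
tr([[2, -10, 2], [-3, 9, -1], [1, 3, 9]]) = diagonal: 2 + 9 + 9
= 20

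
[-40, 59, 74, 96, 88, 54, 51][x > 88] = [96]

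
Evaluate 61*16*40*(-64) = -2498560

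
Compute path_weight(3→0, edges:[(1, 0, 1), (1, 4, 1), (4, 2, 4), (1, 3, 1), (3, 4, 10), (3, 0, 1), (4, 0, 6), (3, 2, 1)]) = w(3→0)=1
= 1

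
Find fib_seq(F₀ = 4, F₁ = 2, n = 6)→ F_2 = F_1 + F_0 = 6
F_3 = F_2 + F_1 = 8
F_4 = F_3 + F_2 = 14
...
= [4, 2, 6, 8, 14, 22]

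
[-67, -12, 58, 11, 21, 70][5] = 70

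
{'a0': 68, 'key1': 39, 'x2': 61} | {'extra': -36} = {'a0': 68, 'key1': 39, 'x2': 61, 'extra': -36}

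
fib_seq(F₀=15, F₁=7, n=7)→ F_2 = F_1 + F_0 = 22
F_3 = F_2 + F_1 = 29
F_4 = F_3 + F_2 = 51
...
= [15, 7, 22, 29, 51, 80, 131]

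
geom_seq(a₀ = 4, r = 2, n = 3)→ [4, 8, 16]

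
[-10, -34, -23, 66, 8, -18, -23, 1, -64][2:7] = [-23, 66, 8, -18, -23]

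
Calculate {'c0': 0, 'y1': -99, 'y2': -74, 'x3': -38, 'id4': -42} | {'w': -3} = {'c0': 0, 'y1': -99, 'y2': -74, 'x3': -38, 'id4': -42, 'w': -3}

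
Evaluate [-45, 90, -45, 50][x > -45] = keep x where x > -45: -45✗, 90✓, -45✗, 50✓
= [90, 50]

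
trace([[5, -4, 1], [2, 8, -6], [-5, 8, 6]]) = diagonal: 5 + 8 + 6
= 19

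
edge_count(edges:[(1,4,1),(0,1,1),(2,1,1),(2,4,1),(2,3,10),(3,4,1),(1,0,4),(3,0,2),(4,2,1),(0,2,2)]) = 10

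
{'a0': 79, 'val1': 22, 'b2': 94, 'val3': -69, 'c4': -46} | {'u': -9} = {'a0': 79, 'val1': 22, 'b2': 94, 'val3': -69, 'c4': -46, 'u': -9}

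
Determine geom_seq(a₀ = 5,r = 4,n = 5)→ a_0 = 5*4^0 = 5
a_1 = 5*4^1 = 20
a_2 = 5*4^2 = 80
...
= [5, 20, 80, 320, 1280]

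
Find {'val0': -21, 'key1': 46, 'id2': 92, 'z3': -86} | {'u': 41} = {'val0': -21, 'key1': 46, 'id2': 92, 'z3': -86, 'u': 41}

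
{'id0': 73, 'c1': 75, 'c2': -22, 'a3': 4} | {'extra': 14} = {'id0': 73, 'c1': 75, 'c2': -22, 'a3': 4, 'extra': 14}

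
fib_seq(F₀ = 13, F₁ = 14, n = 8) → [13, 14, 27, 41, 68, 109, 177, 286]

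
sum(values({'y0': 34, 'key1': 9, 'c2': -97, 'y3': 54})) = 0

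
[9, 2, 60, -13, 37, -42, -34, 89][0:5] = [9, 2, 60, -13, 37]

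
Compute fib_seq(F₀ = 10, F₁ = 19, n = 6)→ F_2 = F_1 + F_0 = 29
F_3 = F_2 + F_1 = 48
F_4 = F_3 + F_2 = 77
...
= [10, 19, 29, 48, 77, 125]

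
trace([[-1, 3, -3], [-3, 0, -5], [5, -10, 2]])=1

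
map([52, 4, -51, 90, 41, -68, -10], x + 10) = 52+10=62, 4+10=14, -51+10=-41, 90+10=100, 41+10=51, -68+10=-58, -10+10=0
= [62, 14, -41, 100, 51, -58, 0]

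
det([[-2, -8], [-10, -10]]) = -60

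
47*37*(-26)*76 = -3436264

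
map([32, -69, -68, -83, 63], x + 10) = 32+10=42, -69+10=-59, -68+10=-58, -83+10=-73, 63+10=73
= [42, -59, -58, -73, 73]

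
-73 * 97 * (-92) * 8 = 5211616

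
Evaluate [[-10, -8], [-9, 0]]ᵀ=[[-10, -9], [-8, 0]]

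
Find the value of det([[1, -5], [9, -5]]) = (1)*(-5) - (-5)*(9)
= 40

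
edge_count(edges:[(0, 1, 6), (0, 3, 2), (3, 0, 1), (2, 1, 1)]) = 4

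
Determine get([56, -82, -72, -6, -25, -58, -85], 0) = 56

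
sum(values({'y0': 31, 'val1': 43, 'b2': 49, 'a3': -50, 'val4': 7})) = 31 + 43 + 49 + (-50) + 7
= 80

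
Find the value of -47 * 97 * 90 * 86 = -35286660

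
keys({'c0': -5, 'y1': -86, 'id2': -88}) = ['c0', 'y1', 'id2']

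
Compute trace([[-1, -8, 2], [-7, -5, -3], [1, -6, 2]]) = -4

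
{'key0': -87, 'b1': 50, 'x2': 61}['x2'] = 61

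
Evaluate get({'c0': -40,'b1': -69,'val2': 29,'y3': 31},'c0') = -40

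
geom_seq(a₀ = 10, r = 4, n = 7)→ [10, 40, 160, 640, 2560, 10240, 40960]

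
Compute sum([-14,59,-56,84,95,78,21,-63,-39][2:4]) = slice → [-56, 84]
(-56) + 84
= 28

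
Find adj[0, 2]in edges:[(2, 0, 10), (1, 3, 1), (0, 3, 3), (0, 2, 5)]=5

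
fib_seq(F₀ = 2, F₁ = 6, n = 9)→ F_2 = F_1 + F_0 = 8
F_3 = F_2 + F_1 = 14
F_4 = F_3 + F_2 = 22
...
= [2, 6, 8, 14, 22, 36, 58, 94, 152]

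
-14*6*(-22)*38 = 70224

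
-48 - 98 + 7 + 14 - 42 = -167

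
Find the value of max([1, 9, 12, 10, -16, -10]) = 12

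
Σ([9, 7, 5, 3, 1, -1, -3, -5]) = 9 + 7 + 5 + 3 + 1 + (-1) + (-3) + (-5)
= 16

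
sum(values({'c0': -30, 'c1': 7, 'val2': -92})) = -115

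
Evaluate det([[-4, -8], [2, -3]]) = (-4)*(-3) - (-8)*(2)
= 28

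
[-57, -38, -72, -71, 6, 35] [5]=35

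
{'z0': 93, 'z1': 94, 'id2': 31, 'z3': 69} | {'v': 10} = {'z0': 93, 'z1': 94, 'id2': 31, 'z3': 69, 'v': 10}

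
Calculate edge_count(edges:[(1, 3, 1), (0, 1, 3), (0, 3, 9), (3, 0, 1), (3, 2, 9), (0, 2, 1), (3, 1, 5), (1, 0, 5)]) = 8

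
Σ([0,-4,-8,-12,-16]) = -40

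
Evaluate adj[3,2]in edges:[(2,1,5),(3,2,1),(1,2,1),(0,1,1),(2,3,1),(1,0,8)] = 1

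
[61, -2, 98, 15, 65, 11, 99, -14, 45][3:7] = [15, 65, 11, 99]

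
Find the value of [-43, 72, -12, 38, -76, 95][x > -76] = keep x where x > -76: -43✓, 72✓, -12✓, 38✓, -76✗, 95✓
= [-43, 72, -12, 38, 95]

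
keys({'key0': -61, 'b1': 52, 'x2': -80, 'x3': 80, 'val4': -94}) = ['key0', 'b1', 'x2', 'x3', 'val4']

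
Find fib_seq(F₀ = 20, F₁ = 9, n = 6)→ [20, 9, 29, 38, 67, 105]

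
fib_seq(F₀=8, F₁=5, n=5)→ F_2 = F_1 + F_0 = 13
F_3 = F_2 + F_1 = 18
F_4 = F_3 + F_2 = 31
= [8, 5, 13, 18, 31]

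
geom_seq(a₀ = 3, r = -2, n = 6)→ [3, -6, 12, -24, 48, -96]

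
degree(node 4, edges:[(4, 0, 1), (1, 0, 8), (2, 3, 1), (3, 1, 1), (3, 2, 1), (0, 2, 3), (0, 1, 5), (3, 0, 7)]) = 1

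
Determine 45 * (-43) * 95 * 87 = -15992775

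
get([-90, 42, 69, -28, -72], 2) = 69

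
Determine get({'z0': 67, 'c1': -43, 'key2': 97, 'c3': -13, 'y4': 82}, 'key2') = 97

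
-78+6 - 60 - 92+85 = -139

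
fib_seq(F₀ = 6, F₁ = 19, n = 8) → [6, 19, 25, 44, 69, 113, 182, 295]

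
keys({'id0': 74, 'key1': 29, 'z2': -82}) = ['id0', 'key1', 'z2']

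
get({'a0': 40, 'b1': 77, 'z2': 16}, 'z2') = 16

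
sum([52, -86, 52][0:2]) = -34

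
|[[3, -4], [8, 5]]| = (3)*(5) - (-4)*(8)
= 47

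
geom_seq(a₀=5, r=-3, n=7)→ [5, -15, 45, -135, 405, -1215, 3645]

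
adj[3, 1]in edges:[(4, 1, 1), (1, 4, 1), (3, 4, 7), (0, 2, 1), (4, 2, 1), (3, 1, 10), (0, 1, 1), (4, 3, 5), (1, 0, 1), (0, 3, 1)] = 10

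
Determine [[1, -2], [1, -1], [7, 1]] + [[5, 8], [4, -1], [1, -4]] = [[6, 6], [5, -2], [8, -3]]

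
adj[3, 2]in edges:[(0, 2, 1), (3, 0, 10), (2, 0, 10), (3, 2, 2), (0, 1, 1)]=2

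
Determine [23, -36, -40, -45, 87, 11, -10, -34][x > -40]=[23, -36, 87, 11, -10, -34]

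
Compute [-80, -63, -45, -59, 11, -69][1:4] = [-63, -45, -59]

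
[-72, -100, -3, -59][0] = -72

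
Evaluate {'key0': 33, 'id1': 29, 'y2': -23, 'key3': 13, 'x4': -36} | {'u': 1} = {'key0': 33, 'id1': 29, 'y2': -23, 'key3': 13, 'x4': -36, 'u': 1}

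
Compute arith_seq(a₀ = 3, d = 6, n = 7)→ a_0 = 3 + 0*6 = 3
a_1 = 3 + 1*6 = 9
a_2 = 3 + 2*6 = 15
...
= [3, 9, 15, 21, 27, 33, 39]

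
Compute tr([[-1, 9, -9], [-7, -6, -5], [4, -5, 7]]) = diagonal: (-1) + (-6) + 7
= 0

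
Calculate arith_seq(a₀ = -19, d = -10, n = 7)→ [-19, -29, -39, -49, -59, -69, -79]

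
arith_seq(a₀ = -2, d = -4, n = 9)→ a_0 = -2 + 0*-4 = -2
a_1 = -2 + 1*-4 = -6
a_2 = -2 + 2*-4 = -10
...
= [-2, -6, -10, -14, -18, -22, -26, -30, -34]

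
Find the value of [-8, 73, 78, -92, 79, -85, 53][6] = 53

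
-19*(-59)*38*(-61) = -2598478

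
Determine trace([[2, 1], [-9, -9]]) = diagonal: 2 + (-9)
= -7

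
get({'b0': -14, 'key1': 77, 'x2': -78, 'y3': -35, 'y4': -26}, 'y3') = -35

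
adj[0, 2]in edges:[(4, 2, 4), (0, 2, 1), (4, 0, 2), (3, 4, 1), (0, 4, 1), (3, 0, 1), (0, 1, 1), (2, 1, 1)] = 1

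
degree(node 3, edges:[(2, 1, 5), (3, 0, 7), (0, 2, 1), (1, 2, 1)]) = 1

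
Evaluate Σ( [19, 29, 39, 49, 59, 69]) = 19 + 29 + 39 + 49 + 59 + 69
= 264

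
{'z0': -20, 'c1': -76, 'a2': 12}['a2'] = 12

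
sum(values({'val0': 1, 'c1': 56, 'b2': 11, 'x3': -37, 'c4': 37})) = 1 + 56 + 11 + (-37) + 37
= 68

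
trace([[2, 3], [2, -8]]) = diagonal: 2 + (-8)
= -6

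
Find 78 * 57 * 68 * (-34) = -10279152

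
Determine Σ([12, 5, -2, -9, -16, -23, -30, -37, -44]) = -144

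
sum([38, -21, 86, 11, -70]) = 38 + (-21) + 86 + 11 + (-70)
= 44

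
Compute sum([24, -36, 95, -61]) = 22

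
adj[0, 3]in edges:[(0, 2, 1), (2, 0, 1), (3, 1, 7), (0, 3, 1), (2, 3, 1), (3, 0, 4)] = 1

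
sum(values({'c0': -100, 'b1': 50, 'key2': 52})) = 2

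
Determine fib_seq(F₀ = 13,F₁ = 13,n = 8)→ F_2 = F_1 + F_0 = 26
F_3 = F_2 + F_1 = 39
F_4 = F_3 + F_2 = 65
...
= [13, 13, 26, 39, 65, 104, 169, 273]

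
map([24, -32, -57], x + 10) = 24+10=34, -32+10=-22, -57+10=-47
= [34, -22, -47]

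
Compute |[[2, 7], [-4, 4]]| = 36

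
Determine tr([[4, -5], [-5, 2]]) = diagonal: 4 + 2
= 6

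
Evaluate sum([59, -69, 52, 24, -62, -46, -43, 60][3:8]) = slice → [24, -62, -46, -43, 60]
24 + (-62) + (-46) + (-43) + 60
= -67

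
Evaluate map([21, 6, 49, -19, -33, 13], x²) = [441, 36, 2401, 361, 1089, 169]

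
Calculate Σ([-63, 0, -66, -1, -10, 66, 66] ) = -8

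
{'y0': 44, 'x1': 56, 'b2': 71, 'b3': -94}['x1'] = 56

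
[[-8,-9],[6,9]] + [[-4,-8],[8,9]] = [[-12, -17], [14, 18]]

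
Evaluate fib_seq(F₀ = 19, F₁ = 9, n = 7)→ F_2 = F_1 + F_0 = 28
F_3 = F_2 + F_1 = 37
F_4 = F_3 + F_2 = 65
...
= [19, 9, 28, 37, 65, 102, 167]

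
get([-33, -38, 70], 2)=70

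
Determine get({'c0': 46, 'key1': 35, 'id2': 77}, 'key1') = 35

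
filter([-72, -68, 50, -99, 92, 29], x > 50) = keep x where x > 50: -72✗, -68✗, 50✗, -99✗, 92✓, 29✗
= [92]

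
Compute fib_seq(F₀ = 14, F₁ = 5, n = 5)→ F_2 = F_1 + F_0 = 19
F_3 = F_2 + F_1 = 24
F_4 = F_3 + F_2 = 43
= [14, 5, 19, 24, 43]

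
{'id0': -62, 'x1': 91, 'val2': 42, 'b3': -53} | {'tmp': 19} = {'id0': -62, 'x1': 91, 'val2': 42, 'b3': -53, 'tmp': 19}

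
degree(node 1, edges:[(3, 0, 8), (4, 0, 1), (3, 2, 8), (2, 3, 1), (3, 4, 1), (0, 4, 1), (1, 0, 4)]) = incident: (1,0)
= 1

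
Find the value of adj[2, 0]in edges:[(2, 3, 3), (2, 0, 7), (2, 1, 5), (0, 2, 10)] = 7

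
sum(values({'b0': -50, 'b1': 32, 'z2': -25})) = -43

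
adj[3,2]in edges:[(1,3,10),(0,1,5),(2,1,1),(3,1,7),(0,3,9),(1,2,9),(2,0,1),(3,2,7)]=7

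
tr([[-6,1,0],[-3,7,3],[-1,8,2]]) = 3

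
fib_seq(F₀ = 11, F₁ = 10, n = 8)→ F_2 = F_1 + F_0 = 21
F_3 = F_2 + F_1 = 31
F_4 = F_3 + F_2 = 52
...
= [11, 10, 21, 31, 52, 83, 135, 218]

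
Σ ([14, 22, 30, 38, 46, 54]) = 14 + 22 + 30 + 38 + 46 + 54
= 204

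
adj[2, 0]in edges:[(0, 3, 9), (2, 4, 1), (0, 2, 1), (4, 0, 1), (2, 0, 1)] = 1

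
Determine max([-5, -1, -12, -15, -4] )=-1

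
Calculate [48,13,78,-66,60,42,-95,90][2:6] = [78, -66, 60, 42]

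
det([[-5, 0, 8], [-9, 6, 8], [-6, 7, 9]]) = (1)*(-5)*det([[6, 8], [7, 9]]) + (-1)*(0)*det([[-9, 8], [-6, 9]]) + (1)*(8)*det([[-9, 6], [-6, 7]])
= 10 + 0 + -216
= -206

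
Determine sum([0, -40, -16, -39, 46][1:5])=slice → [-40, -16, -39, 46]
(-40) + (-16) + (-39) + 46
= -49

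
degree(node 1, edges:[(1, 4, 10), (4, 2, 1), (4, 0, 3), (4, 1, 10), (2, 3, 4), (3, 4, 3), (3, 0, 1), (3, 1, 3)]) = incident: (1,4), (4,1), (3,1)
= 3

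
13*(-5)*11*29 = -20735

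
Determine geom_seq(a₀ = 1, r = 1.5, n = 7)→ a_0 = 1*1.5^0 = 1.0
a_1 = 1*1.5^1 = 1.5
a_2 = 1*1.5^2 = 2.25
...
= [1.0, 1.5, 2.25, 3.375, 5.0625, 7.59375, 11.390625]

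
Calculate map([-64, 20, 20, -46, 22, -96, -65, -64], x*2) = -64*2=-128, 20*2=40, 20*2=40, -46*2=-92, 22*2=44, -96*2=-192, -65*2=-130, -64*2=-128
= [-128, 40, 40, -92, 44, -192, -130, -128]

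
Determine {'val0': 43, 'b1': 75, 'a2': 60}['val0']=43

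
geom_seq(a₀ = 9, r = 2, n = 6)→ a_0 = 9*2^0 = 9
a_1 = 9*2^1 = 18
a_2 = 9*2^2 = 36
...
= [9, 18, 36, 72, 144, 288]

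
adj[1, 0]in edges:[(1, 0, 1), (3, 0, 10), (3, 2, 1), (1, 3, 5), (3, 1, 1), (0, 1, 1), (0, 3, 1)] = 1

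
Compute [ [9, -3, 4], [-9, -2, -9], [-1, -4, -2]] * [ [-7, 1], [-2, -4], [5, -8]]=C[0][0] = (9)*(-7) + (-3)*(-2) + (4)*(5) = -37
C[0][1] = (9)*(1) + (-3)*(-4) + (4)*(-8) = -11
C[1][0] = (-9)*(-7) + (-2)*(-2) + (-9)*(5) = 22
C[1][1] = (-9)*(1) + (-2)*(-4) + (-9)*(-8) = 71
C[2][0] = (-1)*(-7) + (-4)*(-2) + (-2)*(5) = 5
C[2][1] = (-1)*(1) + (-4)*(-4) + (-2)*(-8) = 31
= [[-37, -11], [22, 71], [5, 31]]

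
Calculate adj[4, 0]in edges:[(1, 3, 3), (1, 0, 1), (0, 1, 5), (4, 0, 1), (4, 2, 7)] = 1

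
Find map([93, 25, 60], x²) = (93)²=8649, (25)²=625, (60)²=3600
= [8649, 625, 3600]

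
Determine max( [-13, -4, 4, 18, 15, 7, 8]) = 18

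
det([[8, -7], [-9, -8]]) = (8)*(-8) - (-7)*(-9)
= -127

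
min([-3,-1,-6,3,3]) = -6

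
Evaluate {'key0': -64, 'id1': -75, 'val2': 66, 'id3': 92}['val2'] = 66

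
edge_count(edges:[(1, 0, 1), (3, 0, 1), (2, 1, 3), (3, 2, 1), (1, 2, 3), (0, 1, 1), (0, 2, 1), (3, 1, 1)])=8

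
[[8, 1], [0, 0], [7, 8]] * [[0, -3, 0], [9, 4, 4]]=[[9, -20, 4], [0, 0, 0], [72, 11, 32]]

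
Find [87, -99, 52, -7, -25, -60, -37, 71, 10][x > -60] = [87, 52, -7, -25, -37, 71, 10]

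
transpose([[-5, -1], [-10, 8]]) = [[-5, -10], [-1, 8]]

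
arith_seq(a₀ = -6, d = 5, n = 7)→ [-6, -1, 4, 9, 14, 19, 24]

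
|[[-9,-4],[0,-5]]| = 45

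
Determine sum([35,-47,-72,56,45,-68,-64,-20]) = 35 + (-47) + (-72) + 56 + 45 + (-68) + (-64) + (-20)
= -135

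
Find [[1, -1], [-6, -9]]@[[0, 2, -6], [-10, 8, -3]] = C[0][0] = (1)*(0) + (-1)*(-10) = 10
C[0][1] = (1)*(2) + (-1)*(8) = -6
C[0][2] = (1)*(-6) + (-1)*(-3) = -3
C[1][0] = (-6)*(0) + (-9)*(-10) = 90
C[1][1] = (-6)*(2) + (-9)*(8) = -84
C[1][2] = (-6)*(-6) + (-9)*(-3) = 63
= [[10, -6, -3], [90, -84, 63]]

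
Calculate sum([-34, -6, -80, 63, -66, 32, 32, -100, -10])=-169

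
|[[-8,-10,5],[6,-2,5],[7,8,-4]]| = -24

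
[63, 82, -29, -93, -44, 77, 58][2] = -29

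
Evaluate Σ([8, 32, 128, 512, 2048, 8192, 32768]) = 43688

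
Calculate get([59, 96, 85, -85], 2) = 85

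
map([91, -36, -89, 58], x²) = [8281, 1296, 7921, 3364]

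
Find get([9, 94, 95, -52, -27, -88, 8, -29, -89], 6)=8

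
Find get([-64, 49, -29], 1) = 49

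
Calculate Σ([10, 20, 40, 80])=150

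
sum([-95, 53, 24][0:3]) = slice → [-95, 53, 24]
(-95) + 53 + 24
= -18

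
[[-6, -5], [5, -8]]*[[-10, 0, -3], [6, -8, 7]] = [[30, 40, -17], [-98, 64, -71]]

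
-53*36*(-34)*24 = 1556928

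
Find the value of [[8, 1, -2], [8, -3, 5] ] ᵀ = [[8, 8], [1, -3], [-2, 5]]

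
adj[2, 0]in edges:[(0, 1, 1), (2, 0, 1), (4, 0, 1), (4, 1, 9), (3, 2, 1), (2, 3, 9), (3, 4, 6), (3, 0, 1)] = 1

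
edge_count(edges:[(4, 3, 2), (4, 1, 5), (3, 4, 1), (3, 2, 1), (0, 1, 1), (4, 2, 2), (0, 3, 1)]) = 7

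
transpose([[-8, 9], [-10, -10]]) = [[-8, -10], [9, -10]]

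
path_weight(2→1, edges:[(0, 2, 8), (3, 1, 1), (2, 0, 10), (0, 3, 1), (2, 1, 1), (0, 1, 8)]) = 1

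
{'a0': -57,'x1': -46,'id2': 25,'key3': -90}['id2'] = 25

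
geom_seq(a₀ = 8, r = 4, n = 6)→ a_0 = 8*4^0 = 8
a_1 = 8*4^1 = 32
a_2 = 8*4^2 = 128
...
= [8, 32, 128, 512, 2048, 8192]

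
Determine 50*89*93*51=21106350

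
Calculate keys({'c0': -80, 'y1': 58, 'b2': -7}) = ['c0', 'y1', 'b2']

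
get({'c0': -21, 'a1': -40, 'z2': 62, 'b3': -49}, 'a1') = -40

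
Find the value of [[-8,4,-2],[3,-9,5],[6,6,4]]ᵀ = [[-8, 3, 6], [4, -9, 6], [-2, 5, 4]]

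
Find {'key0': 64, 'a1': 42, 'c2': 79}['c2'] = 79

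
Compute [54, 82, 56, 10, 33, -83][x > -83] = [54, 82, 56, 10, 33]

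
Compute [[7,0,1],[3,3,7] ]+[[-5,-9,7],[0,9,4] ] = [[2, -9, 8], [3, 12, 11]]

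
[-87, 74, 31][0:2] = [-87, 74]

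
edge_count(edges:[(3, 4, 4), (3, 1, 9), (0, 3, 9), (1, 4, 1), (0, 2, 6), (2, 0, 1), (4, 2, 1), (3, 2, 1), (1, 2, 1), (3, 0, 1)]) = 10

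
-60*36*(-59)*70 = 8920800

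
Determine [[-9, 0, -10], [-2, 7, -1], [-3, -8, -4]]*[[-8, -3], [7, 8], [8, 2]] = [[-8, 7], [57, 60], [-64, -63]]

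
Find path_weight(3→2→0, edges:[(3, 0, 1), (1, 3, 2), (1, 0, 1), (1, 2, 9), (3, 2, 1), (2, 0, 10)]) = w(3→2)=1 + w(2→0)=10
= 11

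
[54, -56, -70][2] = -70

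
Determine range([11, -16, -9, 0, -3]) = 27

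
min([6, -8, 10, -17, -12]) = -17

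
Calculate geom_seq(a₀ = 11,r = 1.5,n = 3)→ a_0 = 11*1.5^0 = 11.0
a_1 = 11*1.5^1 = 16.5
a_2 = 11*1.5^2 = 24.75
= [11.0, 16.5, 24.75]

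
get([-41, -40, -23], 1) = -40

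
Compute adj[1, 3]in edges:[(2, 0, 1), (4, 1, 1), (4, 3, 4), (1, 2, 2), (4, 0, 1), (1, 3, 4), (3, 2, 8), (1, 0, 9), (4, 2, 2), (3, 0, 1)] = 4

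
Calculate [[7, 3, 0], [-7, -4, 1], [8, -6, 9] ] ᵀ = [[7, -7, 8], [3, -4, -6], [0, 1, 9]]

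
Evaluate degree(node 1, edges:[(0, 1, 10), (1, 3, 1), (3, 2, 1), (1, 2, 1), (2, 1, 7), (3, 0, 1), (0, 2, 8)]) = incident: (0,1), (1,3), (1,2), (2,1)
= 4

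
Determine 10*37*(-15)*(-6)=33300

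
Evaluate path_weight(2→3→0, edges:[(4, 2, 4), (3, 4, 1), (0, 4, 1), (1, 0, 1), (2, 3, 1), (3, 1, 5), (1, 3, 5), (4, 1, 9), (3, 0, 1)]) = w(2→3)=1 + w(3→0)=1
= 2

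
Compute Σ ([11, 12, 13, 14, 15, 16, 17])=11 + 12 + 13 + 14 + 15 + 16 + 17
= 98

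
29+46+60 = 135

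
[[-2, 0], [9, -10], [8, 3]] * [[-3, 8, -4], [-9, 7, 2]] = [[6, -16, 8], [63, 2, -56], [-51, 85, -26]]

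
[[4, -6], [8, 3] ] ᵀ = [[4, 8], [-6, 3]]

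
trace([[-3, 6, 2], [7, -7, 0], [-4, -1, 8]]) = -2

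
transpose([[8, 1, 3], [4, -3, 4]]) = [[8, 4], [1, -3], [3, 4]]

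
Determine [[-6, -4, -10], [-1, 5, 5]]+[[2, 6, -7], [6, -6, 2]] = [[-4, 2, -17], [5, -1, 7]]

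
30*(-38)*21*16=-383040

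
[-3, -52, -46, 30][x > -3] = keep x where x > -3: -3✗, -52✗, -46✗, 30✓
= [30]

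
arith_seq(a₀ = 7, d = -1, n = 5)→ [7, 6, 5, 4, 3]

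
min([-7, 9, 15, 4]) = -7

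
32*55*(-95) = -167200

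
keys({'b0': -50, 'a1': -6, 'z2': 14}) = ['b0', 'a1', 'z2']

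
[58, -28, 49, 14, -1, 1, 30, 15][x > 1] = [58, 49, 14, 30, 15]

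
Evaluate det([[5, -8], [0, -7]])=-35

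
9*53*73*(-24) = -835704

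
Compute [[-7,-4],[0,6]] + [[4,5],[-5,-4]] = [[-3, 1], [-5, 2]]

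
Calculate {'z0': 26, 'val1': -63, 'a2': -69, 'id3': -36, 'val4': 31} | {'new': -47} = {'z0': 26, 'val1': -63, 'a2': -69, 'id3': -36, 'val4': 31, 'new': -47}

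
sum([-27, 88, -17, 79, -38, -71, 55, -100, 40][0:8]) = -31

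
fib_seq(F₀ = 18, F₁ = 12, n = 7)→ F_2 = F_1 + F_0 = 30
F_3 = F_2 + F_1 = 42
F_4 = F_3 + F_2 = 72
...
= [18, 12, 30, 42, 72, 114, 186]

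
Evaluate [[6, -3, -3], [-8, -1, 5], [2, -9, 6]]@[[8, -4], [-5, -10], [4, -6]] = C[0][0] = (6)*(8) + (-3)*(-5) + (-3)*(4) = 51
C[0][1] = (6)*(-4) + (-3)*(-10) + (-3)*(-6) = 24
C[1][0] = (-8)*(8) + (-1)*(-5) + (5)*(4) = -39
C[1][1] = (-8)*(-4) + (-1)*(-10) + (5)*(-6) = 12
C[2][0] = (2)*(8) + (-9)*(-5) + (6)*(4) = 85
C[2][1] = (2)*(-4) + (-9)*(-10) + (6)*(-6) = 46
= [[51, 24], [-39, 12], [85, 46]]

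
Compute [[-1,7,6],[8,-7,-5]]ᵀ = [[-1, 8], [7, -7], [6, -5]]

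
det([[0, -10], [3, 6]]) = 30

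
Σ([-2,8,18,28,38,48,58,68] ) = (-2) + 8 + 18 + 28 + 38 + 48 + 58 + 68
= 264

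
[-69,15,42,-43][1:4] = [15, 42, -43]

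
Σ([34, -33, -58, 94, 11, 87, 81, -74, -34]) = 108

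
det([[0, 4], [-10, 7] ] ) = (0)*(7) - (4)*(-10)
= 40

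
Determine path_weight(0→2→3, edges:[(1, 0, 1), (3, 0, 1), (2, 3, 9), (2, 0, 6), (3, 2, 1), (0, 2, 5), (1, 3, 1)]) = 14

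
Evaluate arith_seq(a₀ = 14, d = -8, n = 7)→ [14, 6, -2, -10, -18, -26, -34]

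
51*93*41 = 194463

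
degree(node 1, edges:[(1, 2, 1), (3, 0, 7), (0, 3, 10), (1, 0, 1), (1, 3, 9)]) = incident: (1,2), (1,0), (1,3)
= 3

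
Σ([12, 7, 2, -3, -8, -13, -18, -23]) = -44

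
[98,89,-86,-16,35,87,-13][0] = 98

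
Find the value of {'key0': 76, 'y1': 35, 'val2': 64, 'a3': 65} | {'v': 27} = {'key0': 76, 'y1': 35, 'val2': 64, 'a3': 65, 'v': 27}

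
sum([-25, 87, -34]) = 28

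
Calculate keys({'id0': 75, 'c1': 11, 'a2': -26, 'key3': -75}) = ['id0', 'c1', 'a2', 'key3']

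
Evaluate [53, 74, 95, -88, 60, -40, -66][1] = 74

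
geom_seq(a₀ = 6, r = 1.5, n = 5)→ [6.0, 9.0, 13.5, 20.25, 30.375]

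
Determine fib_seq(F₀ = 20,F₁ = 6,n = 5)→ [20, 6, 26, 32, 58]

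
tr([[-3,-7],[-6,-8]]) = diagonal: (-3) + (-8)
= -11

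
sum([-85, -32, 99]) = -18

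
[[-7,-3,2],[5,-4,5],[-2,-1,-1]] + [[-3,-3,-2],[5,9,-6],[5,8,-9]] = [[-10, -6, 0], [10, 5, -1], [3, 7, -10]]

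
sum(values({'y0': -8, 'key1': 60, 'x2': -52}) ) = (-8) + 60 + (-52)
= 0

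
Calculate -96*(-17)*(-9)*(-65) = 954720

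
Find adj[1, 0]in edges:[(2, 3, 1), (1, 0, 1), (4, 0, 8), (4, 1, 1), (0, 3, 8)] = 1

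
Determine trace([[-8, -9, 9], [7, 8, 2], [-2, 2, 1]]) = 1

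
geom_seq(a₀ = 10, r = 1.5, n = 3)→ [10.0, 15.0, 22.5]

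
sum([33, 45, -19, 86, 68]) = 213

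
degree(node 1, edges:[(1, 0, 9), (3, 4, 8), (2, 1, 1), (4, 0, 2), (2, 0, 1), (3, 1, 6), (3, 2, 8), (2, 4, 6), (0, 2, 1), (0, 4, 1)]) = incident: (1,0), (2,1), (3,1)
= 3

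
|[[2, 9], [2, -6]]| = (2)*(-6) - (9)*(2)
= -30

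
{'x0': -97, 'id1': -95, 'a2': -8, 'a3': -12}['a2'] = -8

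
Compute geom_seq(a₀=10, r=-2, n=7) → a_0 = 10*(-2)^0 = 10
a_1 = 10*(-2)^1 = -20
a_2 = 10*(-2)^2 = 40
...
= [10, -20, 40, -80, 160, -320, 640]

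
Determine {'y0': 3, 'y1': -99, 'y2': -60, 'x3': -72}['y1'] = -99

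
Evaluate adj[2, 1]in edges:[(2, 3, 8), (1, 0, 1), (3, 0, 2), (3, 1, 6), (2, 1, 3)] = 3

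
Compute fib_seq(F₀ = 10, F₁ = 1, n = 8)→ [10, 1, 11, 12, 23, 35, 58, 93]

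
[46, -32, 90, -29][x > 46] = keep x where x > 46: 46✗, -32✗, 90✓, -29✗
= [90]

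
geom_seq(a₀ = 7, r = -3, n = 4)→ a_0 = 7*(-3)^0 = 7
a_1 = 7*(-3)^1 = -21
a_2 = 7*(-3)^2 = 63
...
= [7, -21, 63, -189]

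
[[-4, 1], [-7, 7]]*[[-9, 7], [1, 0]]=C[0][0] = (-4)*(-9) + (1)*(1) = 37
C[0][1] = (-4)*(7) + (1)*(0) = -28
C[1][0] = (-7)*(-9) + (7)*(1) = 70
C[1][1] = (-7)*(7) + (7)*(0) = -49
= [[37, -28], [70, -49]]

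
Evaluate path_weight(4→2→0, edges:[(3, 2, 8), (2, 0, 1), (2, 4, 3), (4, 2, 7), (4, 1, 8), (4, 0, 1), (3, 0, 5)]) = 8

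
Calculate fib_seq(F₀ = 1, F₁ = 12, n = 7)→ F_2 = F_1 + F_0 = 13
F_3 = F_2 + F_1 = 25
F_4 = F_3 + F_2 = 38
...
= [1, 12, 13, 25, 38, 63, 101]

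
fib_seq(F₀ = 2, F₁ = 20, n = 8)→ [2, 20, 22, 42, 64, 106, 170, 276]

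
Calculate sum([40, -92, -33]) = 40 + (-92) + (-33)
= -85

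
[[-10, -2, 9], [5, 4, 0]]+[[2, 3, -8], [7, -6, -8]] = [[-8, 1, 1], [12, -2, -8]]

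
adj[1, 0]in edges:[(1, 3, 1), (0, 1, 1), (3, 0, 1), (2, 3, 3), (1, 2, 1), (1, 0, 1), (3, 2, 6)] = 1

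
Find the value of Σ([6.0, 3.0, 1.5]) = 6.0 + 3.0 + 1.5
= 10.5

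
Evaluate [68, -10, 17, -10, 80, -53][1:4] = [-10, 17, -10]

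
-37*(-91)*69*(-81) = -18818163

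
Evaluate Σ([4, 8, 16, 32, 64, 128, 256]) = 4 + 8 + 16 + 32 + 64 + 128 + 256
= 508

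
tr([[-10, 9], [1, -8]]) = diagonal: (-10) + (-8)
= -18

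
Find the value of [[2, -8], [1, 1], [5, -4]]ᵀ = [[2, 1, 5], [-8, 1, -4]]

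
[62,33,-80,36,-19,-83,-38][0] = 62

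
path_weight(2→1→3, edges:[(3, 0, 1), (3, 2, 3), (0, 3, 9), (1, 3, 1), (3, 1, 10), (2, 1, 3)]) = 4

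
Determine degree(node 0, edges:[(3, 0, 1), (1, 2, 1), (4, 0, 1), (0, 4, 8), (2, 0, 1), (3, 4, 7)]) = incident: (3,0), (4,0), (0,4), (2,0)
= 4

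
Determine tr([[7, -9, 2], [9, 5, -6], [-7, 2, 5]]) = diagonal: 7 + 5 + 5
= 17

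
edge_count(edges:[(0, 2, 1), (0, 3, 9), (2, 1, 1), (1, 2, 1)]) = 4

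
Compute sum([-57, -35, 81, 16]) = (-57) + (-35) + 81 + 16
= 5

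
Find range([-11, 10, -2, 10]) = 21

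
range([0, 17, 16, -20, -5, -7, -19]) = 37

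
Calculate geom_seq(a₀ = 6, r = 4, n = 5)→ a_0 = 6*4^0 = 6
a_1 = 6*4^1 = 24
a_2 = 6*4^2 = 96
...
= [6, 24, 96, 384, 1536]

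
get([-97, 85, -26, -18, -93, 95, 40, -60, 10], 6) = 40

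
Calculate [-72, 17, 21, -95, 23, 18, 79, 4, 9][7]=4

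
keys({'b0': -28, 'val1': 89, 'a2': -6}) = ['b0', 'val1', 'a2']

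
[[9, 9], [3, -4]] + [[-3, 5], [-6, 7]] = [[6, 14], [-3, 3]]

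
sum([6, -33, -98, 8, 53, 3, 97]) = 36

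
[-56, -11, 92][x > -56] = [-11, 92]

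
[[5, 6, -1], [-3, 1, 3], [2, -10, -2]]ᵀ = [[5, -3, 2], [6, 1, -10], [-1, 3, -2]]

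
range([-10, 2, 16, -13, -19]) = 35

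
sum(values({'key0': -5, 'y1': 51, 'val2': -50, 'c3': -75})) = -79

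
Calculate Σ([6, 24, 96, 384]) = 510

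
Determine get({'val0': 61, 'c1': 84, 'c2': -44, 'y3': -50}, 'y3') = -50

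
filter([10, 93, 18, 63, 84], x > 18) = keep x where x > 18: 10✗, 93✓, 18✗, 63✓, 84✓
= [93, 63, 84]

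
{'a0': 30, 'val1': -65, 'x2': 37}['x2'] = 37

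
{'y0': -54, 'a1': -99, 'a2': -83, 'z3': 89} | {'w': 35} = {'y0': -54, 'a1': -99, 'a2': -83, 'z3': 89, 'w': 35}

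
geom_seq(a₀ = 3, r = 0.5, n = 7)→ [3.0, 1.5, 0.75, 0.375, 0.1875, 0.09375, 0.046875]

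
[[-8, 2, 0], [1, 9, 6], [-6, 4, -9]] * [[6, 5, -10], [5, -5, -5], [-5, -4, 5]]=C[0][0] = (-8)*(6) + (2)*(5) + (0)*(-5) = -38
C[0][1] = (-8)*(5) + (2)*(-5) + (0)*(-4) = -50
C[0][2] = (-8)*(-10) + (2)*(-5) + (0)*(5) = 70
C[1][0] = (1)*(6) + (9)*(5) + (6)*(-5) = 21
C[1][1] = (1)*(5) + (9)*(-5) + (6)*(-4) = -64
C[1][2] = (1)*(-10) + (9)*(-5) + (6)*(5) = -25
... (3 more cells)
= [[-38, -50, 70], [21, -64, -25], [29, -14, -5]]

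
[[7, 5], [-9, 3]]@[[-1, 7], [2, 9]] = C[0][0] = (7)*(-1) + (5)*(2) = 3
C[0][1] = (7)*(7) + (5)*(9) = 94
C[1][0] = (-9)*(-1) + (3)*(2) = 15
C[1][1] = (-9)*(7) + (3)*(9) = -36
= [[3, 94], [15, -36]]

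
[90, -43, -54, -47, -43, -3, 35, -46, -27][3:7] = [-47, -43, -3, 35]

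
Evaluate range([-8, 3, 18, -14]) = 32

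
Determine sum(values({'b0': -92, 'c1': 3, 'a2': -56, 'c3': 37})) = (-92) + 3 + (-56) + 37
= -108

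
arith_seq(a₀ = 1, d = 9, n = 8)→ [1, 10, 19, 28, 37, 46, 55, 64]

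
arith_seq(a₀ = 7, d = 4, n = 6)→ [7, 11, 15, 19, 23, 27]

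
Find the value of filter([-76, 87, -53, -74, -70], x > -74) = keep x where x > -74: -76✗, 87✓, -53✓, -74✗, -70✓
= [87, -53, -70]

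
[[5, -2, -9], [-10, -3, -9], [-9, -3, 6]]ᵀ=[[5, -10, -9], [-2, -3, -3], [-9, -9, 6]]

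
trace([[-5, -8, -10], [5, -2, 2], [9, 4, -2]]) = diagonal: (-5) + (-2) + (-2)
= -9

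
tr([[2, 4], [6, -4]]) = diagonal: 2 + (-4)
= -2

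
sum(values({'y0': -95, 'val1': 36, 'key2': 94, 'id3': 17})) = 52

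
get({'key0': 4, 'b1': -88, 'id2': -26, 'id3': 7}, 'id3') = 7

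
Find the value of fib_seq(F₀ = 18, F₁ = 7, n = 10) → F_2 = F_1 + F_0 = 25
F_3 = F_2 + F_1 = 32
F_4 = F_3 + F_2 = 57
...
= [18, 7, 25, 32, 57, 89, 146, 235, 381, 616]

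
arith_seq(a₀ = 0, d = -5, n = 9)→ [0, -5, -10, -15, -20, -25, -30, -35, -40]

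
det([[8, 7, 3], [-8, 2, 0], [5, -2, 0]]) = (1)*(8)*det([[2, 0], [-2, 0]]) + (-1)*(7)*det([[-8, 0], [5, 0]]) + (1)*(3)*det([[-8, 2], [5, -2]])
= 0 + 0 + 18
= 18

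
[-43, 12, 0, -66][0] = -43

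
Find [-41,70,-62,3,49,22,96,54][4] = 49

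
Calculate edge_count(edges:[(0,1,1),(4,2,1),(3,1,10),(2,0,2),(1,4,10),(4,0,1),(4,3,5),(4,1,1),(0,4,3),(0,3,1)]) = 10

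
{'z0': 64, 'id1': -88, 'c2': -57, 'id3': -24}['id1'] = -88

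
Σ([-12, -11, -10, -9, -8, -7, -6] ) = -63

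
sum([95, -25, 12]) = 82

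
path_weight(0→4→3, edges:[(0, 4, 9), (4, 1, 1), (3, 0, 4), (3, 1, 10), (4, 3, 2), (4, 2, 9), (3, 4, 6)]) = 11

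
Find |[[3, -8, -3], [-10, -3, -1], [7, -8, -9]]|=530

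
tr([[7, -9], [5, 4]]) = diagonal: 7 + 4
= 11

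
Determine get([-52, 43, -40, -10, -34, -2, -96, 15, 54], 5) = -2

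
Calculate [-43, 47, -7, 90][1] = 47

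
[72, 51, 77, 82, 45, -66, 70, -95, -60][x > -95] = [72, 51, 77, 82, 45, -66, 70, -60]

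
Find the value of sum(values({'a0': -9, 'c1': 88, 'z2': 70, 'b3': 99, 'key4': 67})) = 315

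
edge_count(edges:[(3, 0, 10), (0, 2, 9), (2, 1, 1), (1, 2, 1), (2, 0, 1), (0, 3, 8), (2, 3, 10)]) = 7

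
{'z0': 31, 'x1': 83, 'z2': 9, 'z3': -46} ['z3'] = -46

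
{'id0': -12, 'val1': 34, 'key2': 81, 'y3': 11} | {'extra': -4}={'id0': -12, 'val1': 34, 'key2': 81, 'y3': 11, 'extra': -4}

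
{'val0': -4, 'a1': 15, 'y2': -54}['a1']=15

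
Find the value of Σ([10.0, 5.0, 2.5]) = 10.0 + 5.0 + 2.5
= 17.5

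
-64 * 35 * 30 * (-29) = 1948800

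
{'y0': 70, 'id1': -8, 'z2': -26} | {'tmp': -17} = {'y0': 70, 'id1': -8, 'z2': -26, 'tmp': -17}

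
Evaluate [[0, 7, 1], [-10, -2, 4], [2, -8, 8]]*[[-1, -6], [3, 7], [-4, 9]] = [[17, 58], [-12, 82], [-58, 4]]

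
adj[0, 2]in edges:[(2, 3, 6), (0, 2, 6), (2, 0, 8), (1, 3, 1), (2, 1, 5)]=6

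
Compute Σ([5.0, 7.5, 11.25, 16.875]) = 5.0 + 7.5 + 11.25 + 16.875
= 40.625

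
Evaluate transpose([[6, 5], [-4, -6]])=[[6, -4], [5, -6]]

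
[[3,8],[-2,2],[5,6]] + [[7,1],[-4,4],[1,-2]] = [[10, 9], [-6, 6], [6, 4]]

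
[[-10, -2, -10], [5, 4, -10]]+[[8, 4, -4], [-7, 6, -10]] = [[-2, 2, -14], [-2, 10, -20]]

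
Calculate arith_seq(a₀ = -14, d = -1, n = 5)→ a_0 = -14 + 0*-1 = -14
a_1 = -14 + 1*-1 = -15
a_2 = -14 + 2*-1 = -16
...
= [-14, -15, -16, -17, -18]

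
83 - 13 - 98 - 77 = -105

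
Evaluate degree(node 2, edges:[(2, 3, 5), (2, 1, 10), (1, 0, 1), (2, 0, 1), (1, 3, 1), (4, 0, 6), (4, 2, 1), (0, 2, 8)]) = 5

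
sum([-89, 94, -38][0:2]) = slice → [-89, 94]
(-89) + 94
= 5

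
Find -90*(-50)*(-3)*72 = -972000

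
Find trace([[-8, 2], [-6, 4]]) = -4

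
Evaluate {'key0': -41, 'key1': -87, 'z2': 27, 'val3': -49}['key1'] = -87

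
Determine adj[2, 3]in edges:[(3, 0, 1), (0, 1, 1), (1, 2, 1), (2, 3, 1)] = 1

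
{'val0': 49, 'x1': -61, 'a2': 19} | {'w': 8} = {'val0': 49, 'x1': -61, 'a2': 19, 'w': 8}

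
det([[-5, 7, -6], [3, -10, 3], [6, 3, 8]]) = -11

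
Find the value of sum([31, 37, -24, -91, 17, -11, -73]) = 31 + 37 + (-24) + (-91) + 17 + (-11) + (-73)
= -114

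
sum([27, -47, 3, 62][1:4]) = slice → [-47, 3, 62]
(-47) + 3 + 62
= 18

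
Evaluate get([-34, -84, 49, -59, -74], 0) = -34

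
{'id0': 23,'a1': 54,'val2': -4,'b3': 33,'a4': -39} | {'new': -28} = {'id0': 23, 'a1': 54, 'val2': -4, 'b3': 33, 'a4': -39, 'new': -28}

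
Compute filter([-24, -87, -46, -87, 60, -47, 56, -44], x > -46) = keep x where x > -46: -24✓, -87✗, -46✗, -87✗, 60✓, -47✗, 56✓, -44✓
= [-24, 60, 56, -44]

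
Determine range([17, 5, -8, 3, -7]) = 25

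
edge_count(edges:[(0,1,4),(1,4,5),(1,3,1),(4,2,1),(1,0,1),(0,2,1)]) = 6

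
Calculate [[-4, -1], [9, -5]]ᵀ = [[-4, 9], [-1, -5]]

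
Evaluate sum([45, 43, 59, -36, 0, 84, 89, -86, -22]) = 176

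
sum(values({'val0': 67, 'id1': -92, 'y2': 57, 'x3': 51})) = 83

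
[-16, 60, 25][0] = -16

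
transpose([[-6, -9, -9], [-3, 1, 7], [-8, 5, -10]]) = [[-6, -3, -8], [-9, 1, 5], [-9, 7, -10]]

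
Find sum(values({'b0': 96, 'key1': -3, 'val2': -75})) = 18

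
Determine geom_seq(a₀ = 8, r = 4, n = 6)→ a_0 = 8*4^0 = 8
a_1 = 8*4^1 = 32
a_2 = 8*4^2 = 128
...
= [8, 32, 128, 512, 2048, 8192]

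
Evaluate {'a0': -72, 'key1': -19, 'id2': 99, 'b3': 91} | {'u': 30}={'a0': -72, 'key1': -19, 'id2': 99, 'b3': 91, 'u': 30}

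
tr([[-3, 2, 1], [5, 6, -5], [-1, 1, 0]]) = diagonal: (-3) + 6 + 0
= 3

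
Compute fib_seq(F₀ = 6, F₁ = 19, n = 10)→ F_2 = F_1 + F_0 = 25
F_3 = F_2 + F_1 = 44
F_4 = F_3 + F_2 = 69
...
= [6, 19, 25, 44, 69, 113, 182, 295, 477, 772]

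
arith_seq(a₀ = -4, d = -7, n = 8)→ [-4, -11, -18, -25, -32, -39, -46, -53]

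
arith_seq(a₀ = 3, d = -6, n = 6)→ a_0 = 3 + 0*-6 = 3
a_1 = 3 + 1*-6 = -3
a_2 = 3 + 2*-6 = -9
...
= [3, -3, -9, -15, -21, -27]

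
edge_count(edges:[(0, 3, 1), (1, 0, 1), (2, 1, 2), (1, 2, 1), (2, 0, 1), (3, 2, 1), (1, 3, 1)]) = 7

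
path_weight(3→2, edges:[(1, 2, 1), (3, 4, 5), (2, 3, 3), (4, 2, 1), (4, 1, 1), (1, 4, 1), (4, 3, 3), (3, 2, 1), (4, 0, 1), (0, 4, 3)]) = 1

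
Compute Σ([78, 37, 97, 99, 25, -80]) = 256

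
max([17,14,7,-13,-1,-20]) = 17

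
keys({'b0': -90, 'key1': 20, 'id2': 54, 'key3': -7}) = ['b0', 'key1', 'id2', 'key3']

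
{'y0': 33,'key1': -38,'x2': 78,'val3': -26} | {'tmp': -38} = {'y0': 33, 'key1': -38, 'x2': 78, 'val3': -26, 'tmp': -38}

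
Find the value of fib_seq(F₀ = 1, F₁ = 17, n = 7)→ [1, 17, 18, 35, 53, 88, 141]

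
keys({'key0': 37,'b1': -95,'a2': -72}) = ['key0', 'b1', 'a2']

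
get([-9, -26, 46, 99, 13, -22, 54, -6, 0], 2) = 46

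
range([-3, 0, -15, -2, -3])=15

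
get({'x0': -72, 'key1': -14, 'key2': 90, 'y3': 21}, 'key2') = 90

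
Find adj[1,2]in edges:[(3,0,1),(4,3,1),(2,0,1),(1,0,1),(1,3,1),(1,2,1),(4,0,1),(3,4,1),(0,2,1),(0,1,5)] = 1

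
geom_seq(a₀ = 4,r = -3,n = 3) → a_0 = 4*(-3)^0 = 4
a_1 = 4*(-3)^1 = -12
a_2 = 4*(-3)^2 = 36
= [4, -12, 36]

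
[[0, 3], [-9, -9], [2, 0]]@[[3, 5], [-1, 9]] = C[0][0] = (0)*(3) + (3)*(-1) = -3
C[0][1] = (0)*(5) + (3)*(9) = 27
C[1][0] = (-9)*(3) + (-9)*(-1) = -18
C[1][1] = (-9)*(5) + (-9)*(9) = -126
C[2][0] = (2)*(3) + (0)*(-1) = 6
C[2][1] = (2)*(5) + (0)*(9) = 10
= [[-3, 27], [-18, -126], [6, 10]]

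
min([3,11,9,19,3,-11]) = -11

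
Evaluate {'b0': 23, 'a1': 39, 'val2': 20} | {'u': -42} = {'b0': 23, 'a1': 39, 'val2': 20, 'u': -42}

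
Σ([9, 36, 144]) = 9 + 36 + 144
= 189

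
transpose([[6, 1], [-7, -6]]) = [[6, -7], [1, -6]]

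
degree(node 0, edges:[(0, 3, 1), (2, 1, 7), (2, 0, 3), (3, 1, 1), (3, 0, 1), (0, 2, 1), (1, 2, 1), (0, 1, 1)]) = incident: (0,3), (2,0), (3,0), (0,2), (0,1)
= 5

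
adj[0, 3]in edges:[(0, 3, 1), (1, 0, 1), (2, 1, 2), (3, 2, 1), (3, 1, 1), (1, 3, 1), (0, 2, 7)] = 1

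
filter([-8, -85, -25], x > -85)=keep x where x > -85: -8✓, -85✗, -25✓
= [-8, -25]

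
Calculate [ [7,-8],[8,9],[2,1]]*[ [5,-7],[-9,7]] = [[107, -105], [-41, 7], [1, -7]]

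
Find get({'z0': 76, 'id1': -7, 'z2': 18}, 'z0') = 76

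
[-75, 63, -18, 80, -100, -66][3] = 80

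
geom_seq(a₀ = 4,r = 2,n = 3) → [4, 8, 16]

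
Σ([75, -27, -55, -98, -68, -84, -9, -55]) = -321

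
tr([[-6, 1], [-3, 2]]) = diagonal: (-6) + 2
= -4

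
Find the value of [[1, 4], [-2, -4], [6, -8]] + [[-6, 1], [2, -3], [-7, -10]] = [[-5, 5], [0, -7], [-1, -18]]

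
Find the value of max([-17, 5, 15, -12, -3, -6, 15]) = 15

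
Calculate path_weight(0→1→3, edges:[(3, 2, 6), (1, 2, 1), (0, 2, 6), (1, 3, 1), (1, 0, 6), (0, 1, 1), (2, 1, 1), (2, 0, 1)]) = w(0→1)=1 + w(1→3)=1
= 2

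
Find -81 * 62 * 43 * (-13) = 2807298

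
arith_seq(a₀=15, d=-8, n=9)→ a_0 = 15 + 0*-8 = 15
a_1 = 15 + 1*-8 = 7
a_2 = 15 + 2*-8 = -1
...
= [15, 7, -1, -9, -17, -25, -33, -41, -49]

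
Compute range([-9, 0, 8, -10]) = 18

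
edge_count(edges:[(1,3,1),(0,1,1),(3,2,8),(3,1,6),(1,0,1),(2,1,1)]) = 6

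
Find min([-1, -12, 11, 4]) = -12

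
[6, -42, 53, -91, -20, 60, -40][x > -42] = [6, 53, -20, 60, -40]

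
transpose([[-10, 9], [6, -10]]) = [[-10, 6], [9, -10]]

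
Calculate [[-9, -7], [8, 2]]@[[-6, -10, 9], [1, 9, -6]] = C[0][0] = (-9)*(-6) + (-7)*(1) = 47
C[0][1] = (-9)*(-10) + (-7)*(9) = 27
C[0][2] = (-9)*(9) + (-7)*(-6) = -39
C[1][0] = (8)*(-6) + (2)*(1) = -46
C[1][1] = (8)*(-10) + (2)*(9) = -62
C[1][2] = (8)*(9) + (2)*(-6) = 60
= [[47, 27, -39], [-46, -62, 60]]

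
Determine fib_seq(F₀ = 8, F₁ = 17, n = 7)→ [8, 17, 25, 42, 67, 109, 176]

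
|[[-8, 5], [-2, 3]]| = (-8)*(3) - (5)*(-2)
= -14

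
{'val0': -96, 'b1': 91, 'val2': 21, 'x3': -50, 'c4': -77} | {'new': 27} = {'val0': -96, 'b1': 91, 'val2': 21, 'x3': -50, 'c4': -77, 'new': 27}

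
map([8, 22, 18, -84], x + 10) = 8+10=18, 22+10=32, 18+10=28, -84+10=-74
= [18, 32, 28, -74]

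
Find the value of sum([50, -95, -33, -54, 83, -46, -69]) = 50 + (-95) + (-33) + (-54) + 83 + (-46) + (-69)
= -164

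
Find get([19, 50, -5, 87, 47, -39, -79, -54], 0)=19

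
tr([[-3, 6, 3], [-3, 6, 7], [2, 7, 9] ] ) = diagonal: (-3) + 6 + 9
= 12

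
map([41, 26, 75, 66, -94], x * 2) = [82, 52, 150, 132, -188]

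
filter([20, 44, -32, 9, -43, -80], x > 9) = keep x where x > 9: 20✓, 44✓, -32✗, 9✗, -43✗, -80✗
= [20, 44]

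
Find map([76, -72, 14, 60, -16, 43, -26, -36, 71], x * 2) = [152, -144, 28, 120, -32, 86, -52, -72, 142]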